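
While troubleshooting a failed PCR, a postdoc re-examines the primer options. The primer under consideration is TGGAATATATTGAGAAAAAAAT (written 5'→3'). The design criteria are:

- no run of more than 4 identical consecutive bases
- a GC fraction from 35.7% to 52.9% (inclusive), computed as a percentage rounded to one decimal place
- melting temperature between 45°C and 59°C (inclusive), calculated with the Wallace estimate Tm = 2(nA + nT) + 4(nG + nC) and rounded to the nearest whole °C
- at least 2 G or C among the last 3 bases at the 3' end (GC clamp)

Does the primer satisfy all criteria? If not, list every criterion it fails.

Fails: homopolymer run, GC content, GC clamp.

Base counts: A=12, T=6, G=4, C=0 (length 22).
homopolymer run: longest run = 7, exceeds 4 ✗
GC content: GC 4/22 = 18.2%, outside 35.7–52.9% ✗
Tm: Tm = 2·18 + 4·4 = 52°C ✓
GC clamp: 3' end AAT has 0 G/C, need ≥2 ✗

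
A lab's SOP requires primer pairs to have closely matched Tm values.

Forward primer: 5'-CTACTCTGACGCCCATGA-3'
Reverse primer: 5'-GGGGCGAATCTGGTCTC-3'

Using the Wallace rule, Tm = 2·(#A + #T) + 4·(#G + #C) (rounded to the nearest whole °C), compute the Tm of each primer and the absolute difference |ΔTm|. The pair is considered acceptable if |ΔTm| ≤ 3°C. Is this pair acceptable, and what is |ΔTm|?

Forward: A=4 T=4 G=3 C=7 → Tm = 2·8 + 4·10 = 56°C.
Reverse: A=2 T=4 G=7 C=4 → Tm = 2·6 + 4·11 = 56°C.
|ΔTm| = |56 − 56| = 0°C, ≤ 3°C.

|ΔTm| = 0°C; the pair is acceptable.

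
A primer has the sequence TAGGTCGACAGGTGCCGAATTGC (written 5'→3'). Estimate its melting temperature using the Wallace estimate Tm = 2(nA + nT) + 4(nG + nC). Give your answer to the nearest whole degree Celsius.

72°C

Base counts: A=5, T=5, G=8, C=5 (length 23).
Tm = 2·(5+5) + 4·(8+5) = 2·10 + 4·13 = 20 + 52 = 72°C.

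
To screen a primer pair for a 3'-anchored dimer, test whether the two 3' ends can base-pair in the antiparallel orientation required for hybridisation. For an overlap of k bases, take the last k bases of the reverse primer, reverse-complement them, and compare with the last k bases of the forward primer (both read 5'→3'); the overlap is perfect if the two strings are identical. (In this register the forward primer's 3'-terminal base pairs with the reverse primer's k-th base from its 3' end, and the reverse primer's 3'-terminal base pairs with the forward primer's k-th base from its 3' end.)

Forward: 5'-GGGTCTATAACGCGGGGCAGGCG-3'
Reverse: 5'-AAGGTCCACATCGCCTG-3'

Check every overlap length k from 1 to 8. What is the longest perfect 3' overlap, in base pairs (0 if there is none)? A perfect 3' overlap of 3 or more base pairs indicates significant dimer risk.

Last 8 bases (5'→3') — forward …GGCAGGCG, reverse …ATCGCCTG.
Reverse complement of the reverse primer's last 8 bases: CAGGCGAT; its first k bases are the reverse complement of the reverse primer's last k bases, so a perfect k-base overlap needs the forward primer's last k bases to equal them.
Comparing (forward last k vs required): k=1: G vs C ✗; k=2: CG vs CA ✗; k=3: GCG vs CAG ✗; k=4: GGCG vs CAGG ✗; k=5: AGGCG vs CAGGC ✗; k=6: CAGGCG vs CAGGCG ✓; k=7: GCAGGCG vs CAGGCGA ✗; k=8: GGCAGGCG vs CAGGCGAT ✗.
Only k = 6 is perfect, so the longest perfect 3' overlap is 6.

Longest perfect overlap: 6 complementary base pairs; significant dimer risk (threshold 3).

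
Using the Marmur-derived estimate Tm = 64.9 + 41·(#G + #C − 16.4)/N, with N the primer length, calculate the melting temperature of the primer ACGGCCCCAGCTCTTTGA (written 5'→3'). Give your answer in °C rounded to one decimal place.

Base counts: A=3, T=4, G=4, C=7; G+C = 11, N = 18.
Tm = 64.9 + 41·(11 − 16.4)/18 = 64.9 + -221.40/18 = 52.6°C.

52.6°C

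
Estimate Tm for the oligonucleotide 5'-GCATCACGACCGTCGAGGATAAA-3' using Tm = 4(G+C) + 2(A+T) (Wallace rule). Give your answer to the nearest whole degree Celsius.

Base counts: A=8, T=3, G=6, C=6 (length 23).
Tm = 2·(8+3) + 4·(6+6) = 2·11 + 4·12 = 22 + 48 = 70°C.

70°C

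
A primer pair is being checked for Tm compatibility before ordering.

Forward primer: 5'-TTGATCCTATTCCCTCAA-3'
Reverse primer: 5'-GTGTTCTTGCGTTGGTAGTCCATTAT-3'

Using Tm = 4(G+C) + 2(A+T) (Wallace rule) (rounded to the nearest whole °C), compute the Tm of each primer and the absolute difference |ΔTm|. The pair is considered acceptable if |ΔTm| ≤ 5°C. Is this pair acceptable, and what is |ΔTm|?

|ΔTm| = 24°C; the pair is not acceptable.

Forward: A=4 T=7 G=1 C=6 → Tm = 2·11 + 4·7 = 50°C.
Reverse: A=3 T=12 G=7 C=4 → Tm = 2·15 + 4·11 = 74°C.
|ΔTm| = |50 − 74| = 24°C, > 5°C.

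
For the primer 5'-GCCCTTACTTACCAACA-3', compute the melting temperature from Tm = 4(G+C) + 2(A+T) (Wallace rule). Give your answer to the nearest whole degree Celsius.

50°C

Base counts: A=5, T=4, G=1, C=7 (length 17).
Tm = 2·(5+4) + 4·(1+7) = 2·9 + 4·8 = 18 + 32 = 50°C.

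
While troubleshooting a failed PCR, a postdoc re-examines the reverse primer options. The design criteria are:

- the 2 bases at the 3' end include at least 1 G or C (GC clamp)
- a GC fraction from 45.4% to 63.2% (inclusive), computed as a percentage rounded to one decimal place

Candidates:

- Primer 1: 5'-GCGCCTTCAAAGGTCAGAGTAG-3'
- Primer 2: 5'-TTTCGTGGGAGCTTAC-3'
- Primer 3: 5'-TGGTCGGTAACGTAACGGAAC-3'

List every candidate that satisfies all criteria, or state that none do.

Primer 1 (22 nt, A=6 T=4 G=7 C=5): 3' end AG has 1 G/C ✓; GC 12/22 = 54.5% ✓ — passes.
Primer 2 (16 nt, A=2 T=6 G=5 C=3): 3' end AC has 1 G/C ✓; GC 8/16 = 50.0% ✓ — passes.
Primer 3 (21 nt, A=6 T=4 G=7 C=4): 3' end AC has 1 G/C ✓; GC 11/21 = 52.4% ✓ — passes.

Primer 1, Primer 2 and Primer 3.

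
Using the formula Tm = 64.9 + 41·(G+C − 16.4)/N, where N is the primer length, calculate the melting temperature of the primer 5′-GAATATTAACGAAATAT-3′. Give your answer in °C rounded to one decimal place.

32.6°C

Base counts: A=9, T=5, G=2, C=1; G+C = 3, N = 17.
Tm = 64.9 + 41·(3 − 16.4)/17 = 64.9 + -549.40/17 = 32.6°C.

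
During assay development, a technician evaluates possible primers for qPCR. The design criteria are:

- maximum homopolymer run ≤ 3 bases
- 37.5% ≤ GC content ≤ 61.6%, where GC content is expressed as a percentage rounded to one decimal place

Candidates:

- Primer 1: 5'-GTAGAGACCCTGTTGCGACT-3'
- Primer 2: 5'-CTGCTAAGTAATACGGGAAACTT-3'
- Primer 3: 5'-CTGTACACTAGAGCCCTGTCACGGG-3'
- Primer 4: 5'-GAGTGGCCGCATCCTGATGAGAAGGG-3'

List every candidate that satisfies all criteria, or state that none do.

Primer 1, Primer 2, Primer 3 and Primer 4.

Primer 1 (20 nt, A=4 T=5 G=6 C=5): longest run = 3 ✓; GC 11/20 = 55.0% ✓ — passes.
Primer 2 (23 nt, A=8 T=6 G=5 C=4): longest run = 3 ✓; GC 9/23 = 39.1% ✓ — passes.
Primer 3 (25 nt, A=5 T=5 G=7 C=8): longest run = 3 ✓; GC 15/25 = 60.0% ✓ — passes.
Primer 4 (26 nt, A=6 T=4 G=11 C=5): longest run = 3 ✓; GC 16/26 = 61.5% ✓ — passes.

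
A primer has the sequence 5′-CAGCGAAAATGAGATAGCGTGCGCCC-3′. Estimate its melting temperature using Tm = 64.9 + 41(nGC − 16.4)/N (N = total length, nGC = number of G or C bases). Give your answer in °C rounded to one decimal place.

Base counts: A=8, T=3, G=8, C=7; G+C = 15, N = 26.
Tm = 64.9 + 41·(15 − 16.4)/26 = 64.9 + -57.40/26 = 62.7°C.

62.7°C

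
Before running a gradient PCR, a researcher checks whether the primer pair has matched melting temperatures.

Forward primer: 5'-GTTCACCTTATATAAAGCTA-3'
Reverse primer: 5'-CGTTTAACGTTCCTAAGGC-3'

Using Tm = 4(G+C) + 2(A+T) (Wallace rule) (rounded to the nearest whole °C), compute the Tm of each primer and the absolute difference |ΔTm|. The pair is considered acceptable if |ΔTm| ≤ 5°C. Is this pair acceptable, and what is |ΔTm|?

Forward: A=7 T=7 G=2 C=4 → Tm = 2·14 + 4·6 = 52°C.
Reverse: A=4 T=6 G=4 C=5 → Tm = 2·10 + 4·9 = 56°C.
|ΔTm| = |52 − 56| = 4°C, ≤ 5°C.

|ΔTm| = 4°C; the pair is acceptable.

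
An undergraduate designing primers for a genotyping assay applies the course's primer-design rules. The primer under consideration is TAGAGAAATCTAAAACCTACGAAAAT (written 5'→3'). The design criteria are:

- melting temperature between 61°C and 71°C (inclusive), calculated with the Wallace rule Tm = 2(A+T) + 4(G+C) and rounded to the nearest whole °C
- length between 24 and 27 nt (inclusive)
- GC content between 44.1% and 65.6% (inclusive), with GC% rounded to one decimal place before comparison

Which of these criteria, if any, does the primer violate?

Base counts: A=14, T=5, G=3, C=4 (length 26).
Tm: Tm = 2·19 + 4·7 = 66°C ✓
length: length 26 ✓
GC content: GC 7/26 = 26.9%, outside 44.1–65.6% ✗

Fails: GC content.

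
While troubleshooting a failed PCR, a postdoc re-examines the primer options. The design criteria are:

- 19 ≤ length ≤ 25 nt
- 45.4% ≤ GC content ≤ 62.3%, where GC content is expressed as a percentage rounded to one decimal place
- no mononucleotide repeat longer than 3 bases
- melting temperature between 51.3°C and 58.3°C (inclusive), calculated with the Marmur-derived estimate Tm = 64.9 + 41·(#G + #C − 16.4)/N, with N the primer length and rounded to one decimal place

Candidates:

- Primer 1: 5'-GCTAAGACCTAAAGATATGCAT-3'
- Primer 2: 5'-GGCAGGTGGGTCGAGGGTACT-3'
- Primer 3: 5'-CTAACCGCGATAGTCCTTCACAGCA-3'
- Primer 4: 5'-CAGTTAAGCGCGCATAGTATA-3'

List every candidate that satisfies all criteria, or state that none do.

Primer 1 (22 nt, A=9 T=5 G=4 C=4): length 22 ✓; GC 8/22 = 36.4%, outside 45.4–62.3% ✗; longest run = 3 ✓; Tm = 64.9 + 41·(8 − 16.4)/22 = 49.2°C, outside 51.3–58.3°C ✗ — fails.
Primer 2 (21 nt, A=3 T=4 G=11 C=3): length 21 ✓; GC 14/21 = 66.7%, outside 45.4–62.3% ✗; longest run = 3 ✓; Tm = 64.9 + 41·(14 − 16.4)/21 = 60.2°C, outside 51.3–58.3°C ✗ — fails.
Primer 3 (25 nt, A=7 T=5 G=4 C=9): length 25 ✓; GC 13/25 = 52.0% ✓; longest run = 2 ✓; Tm = 64.9 + 41·(13 − 16.4)/25 = 59.3°C, outside 51.3–58.3°C ✗ — fails.
Primer 4 (21 nt, A=7 T=5 G=5 C=4): length 21 ✓; GC 9/21 = 42.9%, outside 45.4–62.3% ✗; longest run = 2 ✓; Tm = 64.9 + 41·(9 − 16.4)/21 = 50.5°C, outside 51.3–58.3°C ✗ — fails.

None of the candidates satisfy all criteria.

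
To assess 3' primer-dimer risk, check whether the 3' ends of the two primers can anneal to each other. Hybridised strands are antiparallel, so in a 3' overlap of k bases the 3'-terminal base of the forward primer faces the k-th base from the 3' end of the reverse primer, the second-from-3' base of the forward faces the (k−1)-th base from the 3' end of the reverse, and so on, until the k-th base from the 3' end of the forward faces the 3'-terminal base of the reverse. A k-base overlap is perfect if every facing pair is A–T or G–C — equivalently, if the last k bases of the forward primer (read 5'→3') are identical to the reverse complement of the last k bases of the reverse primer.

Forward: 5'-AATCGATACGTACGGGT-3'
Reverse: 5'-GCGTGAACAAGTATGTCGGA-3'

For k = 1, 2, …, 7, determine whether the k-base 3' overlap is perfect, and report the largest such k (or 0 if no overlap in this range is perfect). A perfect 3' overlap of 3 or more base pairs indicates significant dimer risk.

Longest perfect overlap: 1 complementary base pair; below the dimer-risk threshold (threshold 3).

Last 7 bases (5'→3') — forward …TACGGGT, reverse …TGTCGGA.
Reverse complement of the reverse primer's last 7 bases: TCCGACA; its first k bases are the reverse complement of the reverse primer's last k bases, so a perfect k-base overlap needs the forward primer's last k bases to equal them.
Comparing (forward last k vs required): k=1: T vs T ✓; k=2: GT vs TC ✗; k=3: GGT vs TCC ✗; k=4: GGGT vs TCCG ✗; k=5: CGGGT vs TCCGA ✗; k=6: ACGGGT vs TCCGAC ✗; k=7: TACGGGT vs TCCGACA ✗.
Only k = 1 is perfect, so the longest perfect 3' overlap is 1.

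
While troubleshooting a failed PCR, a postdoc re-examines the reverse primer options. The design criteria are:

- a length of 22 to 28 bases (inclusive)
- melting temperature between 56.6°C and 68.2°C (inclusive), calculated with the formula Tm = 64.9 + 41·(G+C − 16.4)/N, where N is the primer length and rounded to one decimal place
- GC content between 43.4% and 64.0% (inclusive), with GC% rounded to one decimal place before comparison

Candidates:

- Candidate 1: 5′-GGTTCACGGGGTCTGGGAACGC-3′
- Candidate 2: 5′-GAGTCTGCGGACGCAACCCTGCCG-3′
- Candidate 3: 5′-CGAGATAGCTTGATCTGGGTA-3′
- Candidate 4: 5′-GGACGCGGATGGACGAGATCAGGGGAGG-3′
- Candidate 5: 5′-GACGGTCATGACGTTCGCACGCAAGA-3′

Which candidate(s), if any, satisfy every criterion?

Candidate 5 only.

Candidate 1 (22 nt, A=3 T=4 G=10 C=5): length 22 ✓; Tm = 64.9 + 41·(15 − 16.4)/22 = 62.3°C ✓; GC 15/22 = 68.2%, outside 43.4–64.0% ✗ — fails.
Candidate 2 (24 nt, A=4 T=3 G=8 C=9): length 24 ✓; Tm = 64.9 + 41·(17 − 16.4)/24 = 65.9°C ✓; GC 17/24 = 70.8%, outside 43.4–64.0% ✗ — fails.
Candidate 3 (21 nt, A=5 T=6 G=7 C=3): length 21, outside 22–28 ✗; Tm = 64.9 + 41·(10 − 16.4)/21 = 52.4°C, outside 56.6–68.2°C ✗; GC 10/21 = 47.6% ✓ — fails.
Candidate 4 (28 nt, A=7 T=2 G=15 C=4): length 28 ✓; Tm = 64.9 + 41·(19 − 16.4)/28 = 68.7°C, outside 56.6–68.2°C ✗; GC 19/28 = 67.9%, outside 43.4–64.0% ✗ — fails.
Candidate 5 (26 nt, A=7 T=4 G=8 C=7): length 26 ✓; Tm = 64.9 + 41·(15 − 16.4)/26 = 62.7°C ✓; GC 15/26 = 57.7% ✓ — passes.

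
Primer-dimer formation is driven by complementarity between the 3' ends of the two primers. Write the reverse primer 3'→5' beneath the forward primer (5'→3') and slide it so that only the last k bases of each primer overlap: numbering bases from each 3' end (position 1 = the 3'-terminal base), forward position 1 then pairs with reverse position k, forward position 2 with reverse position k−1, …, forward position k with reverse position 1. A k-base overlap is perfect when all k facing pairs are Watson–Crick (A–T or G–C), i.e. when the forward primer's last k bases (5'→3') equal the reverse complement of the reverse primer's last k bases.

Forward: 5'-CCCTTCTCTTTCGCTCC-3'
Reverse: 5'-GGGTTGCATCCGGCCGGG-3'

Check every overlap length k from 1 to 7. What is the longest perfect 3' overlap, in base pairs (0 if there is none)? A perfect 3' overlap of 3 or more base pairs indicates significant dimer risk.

Longest perfect overlap: 2 complementary base pairs; below the dimer-risk threshold (threshold 3).

Last 7 bases (5'→3') — forward …TCGCTCC, reverse …GGCCGGG.
Reverse complement of the reverse primer's last 7 bases: CCCGGCC; its first k bases are the reverse complement of the reverse primer's last k bases, so a perfect k-base overlap needs the forward primer's last k bases to equal them.
Comparing (forward last k vs required): k=1: C vs C ✓; k=2: CC vs CC ✓; k=3: TCC vs CCC ✗; k=4: CTCC vs CCCG ✗; k=5: GCTCC vs CCCGG ✗; k=6: CGCTCC vs CCCGGC ✗; k=7: TCGCTCC vs CCCGGCC ✗.
Perfect overlaps at k = 1, 2; the largest is 2.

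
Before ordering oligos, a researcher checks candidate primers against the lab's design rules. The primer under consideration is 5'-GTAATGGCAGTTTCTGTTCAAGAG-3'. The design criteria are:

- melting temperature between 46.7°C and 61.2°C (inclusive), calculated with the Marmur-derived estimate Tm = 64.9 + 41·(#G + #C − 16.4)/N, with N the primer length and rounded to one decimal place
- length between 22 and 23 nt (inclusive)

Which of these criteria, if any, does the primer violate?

Fails: length.

Base counts: A=6, T=8, G=7, C=3 (length 24).
Tm: Tm = 64.9 + 41·(10 − 16.4)/24 = 54.0°C ✓
length: length 24, outside 22–23 ✗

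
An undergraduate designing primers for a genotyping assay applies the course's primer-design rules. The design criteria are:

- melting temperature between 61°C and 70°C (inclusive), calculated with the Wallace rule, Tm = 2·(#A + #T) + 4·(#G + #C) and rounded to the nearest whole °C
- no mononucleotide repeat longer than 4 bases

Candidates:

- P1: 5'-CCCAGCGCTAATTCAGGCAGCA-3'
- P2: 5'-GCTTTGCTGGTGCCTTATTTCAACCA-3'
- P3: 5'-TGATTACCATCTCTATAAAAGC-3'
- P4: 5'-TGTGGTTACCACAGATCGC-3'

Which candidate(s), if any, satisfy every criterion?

P1 only.

P1 (22 nt, A=6 T=3 G=5 C=8): Tm = 2·9 + 4·13 = 70°C ✓; longest run = 3 ✓ — passes.
P2 (26 nt, A=4 T=10 G=5 C=7): Tm = 2·14 + 4·12 = 76°C, outside 61–70°C ✗; longest run = 3 ✓ — fails.
P3 (22 nt, A=8 T=7 G=2 C=5): Tm = 2·15 + 4·7 = 58°C, outside 61–70°C ✗; longest run = 4 ✓ — fails.
P4 (19 nt, A=4 T=5 G=5 C=5): Tm = 2·9 + 4·10 = 58°C, outside 61–70°C ✗; longest run = 2 ✓ — fails.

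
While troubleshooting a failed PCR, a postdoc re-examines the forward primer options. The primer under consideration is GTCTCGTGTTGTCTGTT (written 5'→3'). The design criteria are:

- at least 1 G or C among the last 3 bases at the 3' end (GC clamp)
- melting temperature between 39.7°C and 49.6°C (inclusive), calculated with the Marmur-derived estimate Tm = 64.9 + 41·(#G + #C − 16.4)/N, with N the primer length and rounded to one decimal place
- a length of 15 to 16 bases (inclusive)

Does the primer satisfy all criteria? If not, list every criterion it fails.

Fails: length.

Base counts: A=0, T=9, G=5, C=3 (length 17).
GC clamp: 3' end GTT has 1 G/C ✓
Tm: Tm = 64.9 + 41·(8 − 16.4)/17 = 44.6°C ✓
length: length 17, outside 15–16 ✗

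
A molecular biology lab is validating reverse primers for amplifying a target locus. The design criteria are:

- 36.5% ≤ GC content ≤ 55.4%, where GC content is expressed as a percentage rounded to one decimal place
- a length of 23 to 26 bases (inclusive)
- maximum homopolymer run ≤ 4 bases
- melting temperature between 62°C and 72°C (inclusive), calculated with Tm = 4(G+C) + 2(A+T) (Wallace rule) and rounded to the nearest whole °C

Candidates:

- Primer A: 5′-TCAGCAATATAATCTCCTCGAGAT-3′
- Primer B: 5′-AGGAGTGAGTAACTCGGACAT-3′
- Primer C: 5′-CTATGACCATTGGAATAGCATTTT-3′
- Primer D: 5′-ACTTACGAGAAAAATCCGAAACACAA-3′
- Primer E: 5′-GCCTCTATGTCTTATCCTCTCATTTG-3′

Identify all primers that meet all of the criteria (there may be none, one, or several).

Primer A only.

Primer A (24 nt, A=8 T=7 G=3 C=6): GC 9/24 = 37.5% ✓; length 24 ✓; longest run = 2 ✓; Tm = 2·15 + 4·9 = 66°C ✓ — passes.
Primer B (21 nt, A=7 T=4 G=7 C=3): GC 10/21 = 47.6% ✓; length 21, outside 23–26 ✗; longest run = 2 ✓; Tm = 2·11 + 4·10 = 62°C ✓ — fails.
Primer C (24 nt, A=7 T=9 G=4 C=4): GC 8/24 = 33.3%, outside 36.5–55.4% ✗; length 24 ✓; longest run = 4 ✓; Tm = 2·16 + 4·8 = 64°C ✓ — fails.
Primer D (26 nt, A=14 T=3 G=3 C=6): GC 9/26 = 34.6%, outside 36.5–55.4% ✗; length 26 ✓; longest run = 5, exceeds 4 ✗; Tm = 2·17 + 4·9 = 70°C ✓ — fails.
Primer E (26 nt, A=3 T=12 G=3 C=8): GC 11/26 = 42.3% ✓; length 26 ✓; longest run = 3 ✓; Tm = 2·15 + 4·11 = 74°C, outside 62–72°C ✗ — fails.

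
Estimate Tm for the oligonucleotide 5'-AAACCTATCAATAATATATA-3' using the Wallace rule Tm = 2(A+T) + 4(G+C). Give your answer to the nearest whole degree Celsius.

Base counts: A=11, T=6, G=0, C=3 (length 20).
Tm = 2·(11+6) + 4·(0+3) = 2·17 + 4·3 = 34 + 12 = 46°C.

46°C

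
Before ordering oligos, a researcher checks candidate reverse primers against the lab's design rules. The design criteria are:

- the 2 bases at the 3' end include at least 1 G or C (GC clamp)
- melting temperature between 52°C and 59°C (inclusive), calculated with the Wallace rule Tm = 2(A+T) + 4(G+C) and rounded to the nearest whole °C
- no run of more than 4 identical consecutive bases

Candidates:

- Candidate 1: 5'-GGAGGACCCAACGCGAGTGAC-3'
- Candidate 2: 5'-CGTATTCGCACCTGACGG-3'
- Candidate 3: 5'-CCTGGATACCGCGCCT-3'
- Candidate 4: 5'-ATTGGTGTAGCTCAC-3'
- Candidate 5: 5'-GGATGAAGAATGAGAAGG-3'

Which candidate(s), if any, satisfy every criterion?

Candidate 2, Candidate 3 and Candidate 5.

Candidate 1 (21 nt, A=6 T=1 G=8 C=6): 3' end AC has 1 G/C ✓; Tm = 2·7 + 4·14 = 70°C, outside 52–59°C ✗; longest run = 3 ✓ — fails.
Candidate 2 (18 nt, A=3 T=4 G=5 C=6): 3' end GG has 2 G/C ✓; Tm = 2·7 + 4·11 = 58°C ✓; longest run = 2 ✓ — passes.
Candidate 3 (16 nt, A=2 T=3 G=4 C=7): 3' end CT has 1 G/C ✓; Tm = 2·5 + 4·11 = 54°C ✓; longest run = 2 ✓ — passes.
Candidate 4 (15 nt, A=3 T=5 G=4 C=3): 3' end AC has 1 G/C ✓; Tm = 2·8 + 4·7 = 44°C, outside 52–59°C ✗; longest run = 2 ✓ — fails.
Candidate 5 (18 nt, A=8 T=2 G=8 C=0): 3' end GG has 2 G/C ✓; Tm = 2·10 + 4·8 = 52°C ✓; longest run = 2 ✓ — passes.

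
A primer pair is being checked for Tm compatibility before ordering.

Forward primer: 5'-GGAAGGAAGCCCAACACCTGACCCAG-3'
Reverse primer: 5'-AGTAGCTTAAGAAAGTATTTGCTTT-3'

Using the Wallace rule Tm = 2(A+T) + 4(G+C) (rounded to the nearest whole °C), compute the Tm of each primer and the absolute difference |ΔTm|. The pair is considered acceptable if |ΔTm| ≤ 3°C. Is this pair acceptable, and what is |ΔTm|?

|ΔTm| = 20°C; the pair is not acceptable.

Forward: A=9 T=1 G=7 C=9 → Tm = 2·10 + 4·16 = 84°C.
Reverse: A=8 T=10 G=5 C=2 → Tm = 2·18 + 4·7 = 64°C.
|ΔTm| = |84 − 64| = 20°C, > 3°C.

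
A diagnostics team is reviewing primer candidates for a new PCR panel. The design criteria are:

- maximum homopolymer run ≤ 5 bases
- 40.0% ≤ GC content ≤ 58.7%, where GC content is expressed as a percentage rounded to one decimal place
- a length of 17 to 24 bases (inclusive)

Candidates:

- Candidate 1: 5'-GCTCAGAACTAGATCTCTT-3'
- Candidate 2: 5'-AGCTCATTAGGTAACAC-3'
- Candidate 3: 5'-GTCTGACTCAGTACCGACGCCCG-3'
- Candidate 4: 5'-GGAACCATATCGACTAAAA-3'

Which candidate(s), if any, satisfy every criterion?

Candidate 1 (19 nt, A=5 T=6 G=3 C=5): longest run = 2 ✓; GC 8/19 = 42.1% ✓; length 19 ✓ — passes.
Candidate 2 (17 nt, A=6 T=4 G=3 C=4): longest run = 2 ✓; GC 7/17 = 41.2% ✓; length 17 ✓ — passes.
Candidate 3 (23 nt, A=4 T=4 G=6 C=9): longest run = 3 ✓; GC 15/23 = 65.2%, outside 40.0–58.7% ✗; length 23 ✓ — fails.
Candidate 4 (19 nt, A=9 T=3 G=3 C=4): longest run = 4 ✓; GC 7/19 = 36.8%, outside 40.0–58.7% ✗; length 19 ✓ — fails.

Candidate 1 and Candidate 2.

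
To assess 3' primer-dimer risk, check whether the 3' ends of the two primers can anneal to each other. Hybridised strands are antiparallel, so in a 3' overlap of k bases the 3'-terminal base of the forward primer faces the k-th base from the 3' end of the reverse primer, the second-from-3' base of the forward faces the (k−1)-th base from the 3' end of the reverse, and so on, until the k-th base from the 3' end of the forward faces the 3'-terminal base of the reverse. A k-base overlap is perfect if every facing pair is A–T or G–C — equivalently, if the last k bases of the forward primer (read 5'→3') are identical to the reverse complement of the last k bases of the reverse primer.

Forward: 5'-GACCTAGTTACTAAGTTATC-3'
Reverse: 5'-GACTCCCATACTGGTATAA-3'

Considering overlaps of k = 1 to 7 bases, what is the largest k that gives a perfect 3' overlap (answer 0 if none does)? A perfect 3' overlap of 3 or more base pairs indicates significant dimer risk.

Longest perfect overlap: 0 complementary base pairs; below the dimer-risk threshold (threshold 3).

Last 7 bases (5'→3') — forward …AGTTATC, reverse …GGTATAA.
Reverse complement of the reverse primer's last 7 bases: TTATACC; its first k bases are the reverse complement of the reverse primer's last k bases, so a perfect k-base overlap needs the forward primer's last k bases to equal them.
Comparing (forward last k vs required): k=1: C vs T ✗; k=2: TC vs TT ✗; k=3: ATC vs TTA ✗; k=4: TATC vs TTAT ✗; k=5: TTATC vs TTATA ✗; k=6: GTTATC vs TTATAC ✗; k=7: AGTTATC vs TTATACC ✗.
No overlap length from 1 to 7 is perfect, so the longest perfect 3' overlap is 0.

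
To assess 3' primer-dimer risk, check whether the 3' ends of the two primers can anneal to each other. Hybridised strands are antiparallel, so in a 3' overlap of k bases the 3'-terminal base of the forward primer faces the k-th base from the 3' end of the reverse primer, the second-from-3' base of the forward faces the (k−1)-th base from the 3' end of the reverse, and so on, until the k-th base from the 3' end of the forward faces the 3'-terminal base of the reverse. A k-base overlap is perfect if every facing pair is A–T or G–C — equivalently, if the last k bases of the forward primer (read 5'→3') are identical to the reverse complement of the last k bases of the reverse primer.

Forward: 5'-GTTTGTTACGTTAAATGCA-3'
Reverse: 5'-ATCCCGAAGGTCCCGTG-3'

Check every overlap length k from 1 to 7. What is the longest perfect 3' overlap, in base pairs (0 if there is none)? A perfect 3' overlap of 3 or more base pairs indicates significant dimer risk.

Longest perfect overlap: 2 complementary base pairs; below the dimer-risk threshold (threshold 3).

Last 7 bases (5'→3') — forward …AAATGCA, reverse …TCCCGTG.
Reverse complement of the reverse primer's last 7 bases: CACGGGA; its first k bases are the reverse complement of the reverse primer's last k bases, so a perfect k-base overlap needs the forward primer's last k bases to equal them.
Comparing (forward last k vs required): k=1: A vs C ✗; k=2: CA vs CA ✓; k=3: GCA vs CAC ✗; k=4: TGCA vs CACG ✗; k=5: ATGCA vs CACGG ✗; k=6: AATGCA vs CACGGG ✗; k=7: AAATGCA vs CACGGGA ✗.
Only k = 2 is perfect, so the longest perfect 3' overlap is 2.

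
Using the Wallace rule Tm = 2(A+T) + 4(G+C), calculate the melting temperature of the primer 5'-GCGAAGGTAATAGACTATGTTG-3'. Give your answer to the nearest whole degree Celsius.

Base counts: A=7, T=6, G=7, C=2 (length 22).
Tm = 2·(7+6) + 4·(7+2) = 2·13 + 4·9 = 26 + 36 = 62°C.

62°C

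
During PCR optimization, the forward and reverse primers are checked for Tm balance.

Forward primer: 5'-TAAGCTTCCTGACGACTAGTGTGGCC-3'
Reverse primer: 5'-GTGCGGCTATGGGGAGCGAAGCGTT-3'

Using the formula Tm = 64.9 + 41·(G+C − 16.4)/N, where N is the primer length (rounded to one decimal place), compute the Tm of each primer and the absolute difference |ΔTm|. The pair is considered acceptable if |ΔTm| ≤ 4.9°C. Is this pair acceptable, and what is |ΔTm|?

Forward: G+C = 14, N = 26 → Tm = 64.9 + 41·(14 − 16.4)/26 = 61.1°C.
Reverse: G+C = 16, N = 25 → Tm = 64.9 + 41·(16 − 16.4)/25 = 64.2°C.
|ΔTm| = |61.1 − 64.2| = 3.1°C, ≤ 4.9°C.

|ΔTm| = 3.1°C; the pair is acceptable.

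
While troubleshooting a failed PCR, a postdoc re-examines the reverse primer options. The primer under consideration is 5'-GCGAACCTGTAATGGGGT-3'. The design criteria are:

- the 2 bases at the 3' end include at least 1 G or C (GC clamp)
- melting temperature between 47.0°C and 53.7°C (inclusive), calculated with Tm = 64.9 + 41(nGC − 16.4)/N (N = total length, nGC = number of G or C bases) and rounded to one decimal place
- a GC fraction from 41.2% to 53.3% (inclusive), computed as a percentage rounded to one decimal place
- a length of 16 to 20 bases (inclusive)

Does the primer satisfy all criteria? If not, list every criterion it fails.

Base counts: A=4, T=4, G=7, C=3 (length 18).
GC clamp: 3' end GT has 1 G/C ✓
Tm: Tm = 64.9 + 41·(10 − 16.4)/18 = 50.3°C ✓
GC content: GC 10/18 = 55.6%, outside 41.2–53.3% ✗
length: length 18 ✓

Fails: GC content.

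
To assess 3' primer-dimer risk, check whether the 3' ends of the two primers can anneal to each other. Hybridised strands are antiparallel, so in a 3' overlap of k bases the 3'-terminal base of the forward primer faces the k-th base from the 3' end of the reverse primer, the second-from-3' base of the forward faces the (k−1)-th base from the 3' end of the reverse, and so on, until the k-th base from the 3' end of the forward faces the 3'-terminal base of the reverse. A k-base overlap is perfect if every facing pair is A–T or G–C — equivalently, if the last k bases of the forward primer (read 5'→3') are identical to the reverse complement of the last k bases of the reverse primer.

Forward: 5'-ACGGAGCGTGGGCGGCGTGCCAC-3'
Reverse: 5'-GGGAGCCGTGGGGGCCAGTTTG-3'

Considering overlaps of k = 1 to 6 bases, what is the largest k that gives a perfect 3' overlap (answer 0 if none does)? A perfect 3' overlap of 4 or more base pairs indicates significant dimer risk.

Last 6 bases (5'→3') — forward …TGCCAC, reverse …AGTTTG.
Reverse complement of the reverse primer's last 6 bases: CAAACT; its first k bases are the reverse complement of the reverse primer's last k bases, so a perfect k-base overlap needs the forward primer's last k bases to equal them.
Comparing (forward last k vs required): k=1: C vs C ✓; k=2: AC vs CA ✗; k=3: CAC vs CAA ✗; k=4: CCAC vs CAAA ✗; k=5: GCCAC vs CAAAC ✗; k=6: TGCCAC vs CAAACT ✗.
Only k = 1 is perfect, so the longest perfect 3' overlap is 1.

Longest perfect overlap: 1 complementary base pair; below the dimer-risk threshold (threshold 4).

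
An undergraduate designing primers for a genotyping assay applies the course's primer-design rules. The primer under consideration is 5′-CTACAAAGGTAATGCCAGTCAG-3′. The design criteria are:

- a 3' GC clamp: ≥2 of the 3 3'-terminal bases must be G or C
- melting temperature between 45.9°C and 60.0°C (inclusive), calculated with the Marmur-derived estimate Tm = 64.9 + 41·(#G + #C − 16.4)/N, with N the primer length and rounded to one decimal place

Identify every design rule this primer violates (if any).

Meets all criteria.

Base counts: A=8, T=4, G=5, C=5 (length 22).
GC clamp: 3' end CAG has 2 G/C ✓
Tm: Tm = 64.9 + 41·(10 − 16.4)/22 = 53.0°C ✓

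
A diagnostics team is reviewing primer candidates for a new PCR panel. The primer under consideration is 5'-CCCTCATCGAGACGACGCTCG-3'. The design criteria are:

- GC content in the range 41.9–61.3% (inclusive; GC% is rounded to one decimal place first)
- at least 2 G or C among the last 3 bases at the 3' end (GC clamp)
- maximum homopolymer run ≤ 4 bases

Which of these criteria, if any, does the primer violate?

Fails: GC content.

Base counts: A=4, T=3, G=5, C=9 (length 21).
GC content: GC 14/21 = 66.7%, outside 41.9–61.3% ✗
GC clamp: 3' end TCG has 2 G/C ✓
homopolymer run: longest run = 3 ✓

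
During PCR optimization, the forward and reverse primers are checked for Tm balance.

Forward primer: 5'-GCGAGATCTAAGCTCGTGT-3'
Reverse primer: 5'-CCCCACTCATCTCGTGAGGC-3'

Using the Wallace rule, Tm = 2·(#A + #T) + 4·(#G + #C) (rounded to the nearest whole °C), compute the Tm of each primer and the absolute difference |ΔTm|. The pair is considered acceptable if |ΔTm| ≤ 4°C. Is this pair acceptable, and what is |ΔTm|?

|ΔTm| = 8°C; the pair is not acceptable.

Forward: A=4 T=5 G=6 C=4 → Tm = 2·9 + 4·10 = 58°C.
Reverse: A=3 T=4 G=4 C=9 → Tm = 2·7 + 4·13 = 66°C.
|ΔTm| = |58 − 66| = 8°C, > 4°C.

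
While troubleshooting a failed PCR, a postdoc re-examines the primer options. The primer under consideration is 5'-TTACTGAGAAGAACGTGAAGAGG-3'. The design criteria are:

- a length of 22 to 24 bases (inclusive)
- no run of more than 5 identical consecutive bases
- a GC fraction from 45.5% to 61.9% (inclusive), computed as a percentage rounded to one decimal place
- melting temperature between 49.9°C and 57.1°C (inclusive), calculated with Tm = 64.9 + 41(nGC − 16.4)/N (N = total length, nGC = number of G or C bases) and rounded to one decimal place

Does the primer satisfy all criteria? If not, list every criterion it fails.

Fails: GC content.

Base counts: A=9, T=4, G=8, C=2 (length 23).
length: length 23 ✓
homopolymer run: longest run = 2 ✓
GC content: GC 10/23 = 43.5%, outside 45.5–61.9% ✗
Tm: Tm = 64.9 + 41·(10 − 16.4)/23 = 53.5°C ✓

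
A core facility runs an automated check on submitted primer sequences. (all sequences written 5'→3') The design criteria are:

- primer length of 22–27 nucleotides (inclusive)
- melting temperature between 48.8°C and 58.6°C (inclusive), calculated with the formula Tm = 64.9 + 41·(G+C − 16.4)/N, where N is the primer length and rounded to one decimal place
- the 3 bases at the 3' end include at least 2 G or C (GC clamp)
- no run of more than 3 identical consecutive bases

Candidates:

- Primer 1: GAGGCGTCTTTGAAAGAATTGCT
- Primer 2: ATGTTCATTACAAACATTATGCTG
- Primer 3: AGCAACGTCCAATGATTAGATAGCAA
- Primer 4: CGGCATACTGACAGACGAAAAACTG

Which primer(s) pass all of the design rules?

Primer 1 (23 nt, A=6 T=7 G=7 C=3): length 23 ✓; Tm = 64.9 + 41·(10 − 16.4)/23 = 53.5°C ✓; 3' end GCT has 2 G/C ✓; longest run = 3 ✓ — passes.
Primer 2 (24 nt, A=8 T=9 G=3 C=4): length 24 ✓; Tm = 64.9 + 41·(7 − 16.4)/24 = 48.8°C ✓; 3' end CTG has 2 G/C ✓; longest run = 3 ✓ — passes.
Primer 3 (26 nt, A=11 T=5 G=5 C=5): length 26 ✓; Tm = 64.9 + 41·(10 − 16.4)/26 = 54.8°C ✓; 3' end CAA has 1 G/C, need ≥2 ✗; longest run = 2 ✓ — fails.
Primer 4 (25 nt, A=10 T=3 G=6 C=6): length 25 ✓; Tm = 64.9 + 41·(12 − 16.4)/25 = 57.7°C ✓; 3' end CTG has 2 G/C ✓; longest run = 5, exceeds 3 ✗ — fails.

Primer 1 and Primer 2.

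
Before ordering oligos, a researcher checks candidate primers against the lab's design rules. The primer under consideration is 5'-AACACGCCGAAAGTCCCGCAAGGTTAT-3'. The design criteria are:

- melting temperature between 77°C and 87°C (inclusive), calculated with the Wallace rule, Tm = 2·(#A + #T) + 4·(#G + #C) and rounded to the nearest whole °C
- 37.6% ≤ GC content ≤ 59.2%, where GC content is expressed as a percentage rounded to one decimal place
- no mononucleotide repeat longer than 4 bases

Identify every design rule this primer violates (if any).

Base counts: A=9, T=4, G=6, C=8 (length 27).
Tm: Tm = 2·13 + 4·14 = 82°C ✓
GC content: GC 14/27 = 51.9% ✓
homopolymer run: longest run = 3 ✓

Meets all criteria.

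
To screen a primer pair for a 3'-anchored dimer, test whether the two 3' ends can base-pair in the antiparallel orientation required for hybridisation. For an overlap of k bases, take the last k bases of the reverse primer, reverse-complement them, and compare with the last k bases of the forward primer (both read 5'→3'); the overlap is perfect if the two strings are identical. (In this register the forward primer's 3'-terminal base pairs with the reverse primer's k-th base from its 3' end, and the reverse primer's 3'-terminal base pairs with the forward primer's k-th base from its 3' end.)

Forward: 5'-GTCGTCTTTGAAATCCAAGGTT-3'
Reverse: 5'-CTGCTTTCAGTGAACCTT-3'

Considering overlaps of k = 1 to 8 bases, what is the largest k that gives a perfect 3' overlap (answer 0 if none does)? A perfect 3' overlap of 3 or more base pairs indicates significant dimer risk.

Longest perfect overlap: 6 complementary base pairs; significant dimer risk (threshold 3).

Last 8 bases (5'→3') — forward …CCAAGGTT, reverse …TGAACCTT.
Reverse complement of the reverse primer's last 8 bases: AAGGTTCA; its first k bases are the reverse complement of the reverse primer's last k bases, so a perfect k-base overlap needs the forward primer's last k bases to equal them.
Comparing (forward last k vs required): k=1: T vs A ✗; k=2: TT vs AA ✗; k=3: GTT vs AAG ✗; k=4: GGTT vs AAGG ✗; k=5: AGGTT vs AAGGT ✗; k=6: AAGGTT vs AAGGTT ✓; k=7: CAAGGTT vs AAGGTTC ✗; k=8: CCAAGGTT vs AAGGTTCA ✗.
Only k = 6 is perfect, so the longest perfect 3' overlap is 6.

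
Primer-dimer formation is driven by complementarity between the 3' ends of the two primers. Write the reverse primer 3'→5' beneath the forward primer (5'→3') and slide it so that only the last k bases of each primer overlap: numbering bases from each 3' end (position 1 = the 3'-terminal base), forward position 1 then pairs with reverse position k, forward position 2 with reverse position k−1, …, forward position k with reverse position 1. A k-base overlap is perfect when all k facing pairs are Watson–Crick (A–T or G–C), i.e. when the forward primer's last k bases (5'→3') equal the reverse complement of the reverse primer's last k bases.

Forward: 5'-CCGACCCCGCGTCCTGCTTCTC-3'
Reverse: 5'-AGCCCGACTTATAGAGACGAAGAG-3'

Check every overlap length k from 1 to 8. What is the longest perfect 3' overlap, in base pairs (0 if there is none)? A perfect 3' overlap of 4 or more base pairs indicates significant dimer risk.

Longest perfect overlap: 3 complementary base pairs; below the dimer-risk threshold (threshold 4).

Last 8 bases (5'→3') — forward …TGCTTCTC, reverse …ACGAAGAG.
Reverse complement of the reverse primer's last 8 bases: CTCTTCGT; its first k bases are the reverse complement of the reverse primer's last k bases, so a perfect k-base overlap needs the forward primer's last k bases to equal them.
Comparing (forward last k vs required): k=1: C vs C ✓; k=2: TC vs CT ✗; k=3: CTC vs CTC ✓; k=4: TCTC vs CTCT ✗; k=5: TTCTC vs CTCTT ✗; k=6: CTTCTC vs CTCTTC ✗; k=7: GCTTCTC vs CTCTTCG ✗; k=8: TGCTTCTC vs CTCTTCGT ✗.
Perfect overlaps at k = 1, 3; the largest is 3.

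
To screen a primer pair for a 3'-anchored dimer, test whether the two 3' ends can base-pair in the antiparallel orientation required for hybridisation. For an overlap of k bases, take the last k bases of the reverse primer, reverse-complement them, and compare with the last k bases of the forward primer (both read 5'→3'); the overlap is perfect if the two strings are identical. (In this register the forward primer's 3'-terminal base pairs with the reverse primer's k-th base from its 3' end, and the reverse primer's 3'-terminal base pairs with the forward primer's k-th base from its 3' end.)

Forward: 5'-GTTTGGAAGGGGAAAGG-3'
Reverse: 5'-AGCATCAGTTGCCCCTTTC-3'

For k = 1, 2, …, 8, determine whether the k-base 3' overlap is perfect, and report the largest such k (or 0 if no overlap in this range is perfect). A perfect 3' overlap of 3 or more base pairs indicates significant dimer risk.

Last 8 bases (5'→3') — forward …GGGAAAGG, reverse …CCCCTTTC.
Reverse complement of the reverse primer's last 8 bases: GAAAGGGG; its first k bases are the reverse complement of the reverse primer's last k bases, so a perfect k-base overlap needs the forward primer's last k bases to equal them.
Comparing (forward last k vs required): k=1: G vs G ✓; k=2: GG vs GA ✗; k=3: AGG vs GAA ✗; k=4: AAGG vs GAAA ✗; k=5: AAAGG vs GAAAG ✗; k=6: GAAAGG vs GAAAGG ✓; k=7: GGAAAGG vs GAAAGGG ✗; k=8: GGGAAAGG vs GAAAGGGG ✗.
Perfect overlaps at k = 1, 6; the largest is 6.

Longest perfect overlap: 6 complementary base pairs; significant dimer risk (threshold 3).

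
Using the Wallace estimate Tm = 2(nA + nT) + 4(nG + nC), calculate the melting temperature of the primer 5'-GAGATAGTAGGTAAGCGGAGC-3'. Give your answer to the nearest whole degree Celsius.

Base counts: A=7, T=3, G=9, C=2 (length 21).
Tm = 2·(7+3) + 4·(9+2) = 2·10 + 4·11 = 20 + 44 = 64°C.

64°C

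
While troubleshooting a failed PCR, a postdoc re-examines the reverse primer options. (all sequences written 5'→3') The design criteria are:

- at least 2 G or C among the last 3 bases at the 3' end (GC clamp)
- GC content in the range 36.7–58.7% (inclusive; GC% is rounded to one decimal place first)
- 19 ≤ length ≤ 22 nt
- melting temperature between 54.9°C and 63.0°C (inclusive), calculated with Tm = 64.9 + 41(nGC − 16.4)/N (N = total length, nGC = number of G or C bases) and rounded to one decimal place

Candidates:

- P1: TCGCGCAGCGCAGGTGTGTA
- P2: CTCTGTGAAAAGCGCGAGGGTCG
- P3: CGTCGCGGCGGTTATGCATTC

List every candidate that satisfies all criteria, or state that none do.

None of the candidates satisfy all criteria.

P1 (20 nt, A=3 T=4 G=8 C=5): 3' end GTA has 1 G/C, need ≥2 ✗; GC 13/20 = 65.0%, outside 36.7–58.7% ✗; length 20 ✓; Tm = 64.9 + 41·(13 − 16.4)/20 = 57.9°C ✓ — fails.
P2 (23 nt, A=5 T=4 G=9 C=5): 3' end TCG has 2 G/C ✓; GC 14/23 = 60.9%, outside 36.7–58.7% ✗; length 23, outside 19–22 ✗; Tm = 64.9 + 41·(14 − 16.4)/23 = 60.6°C ✓ — fails.
P3 (21 nt, A=2 T=6 G=7 C=6): 3' end TTC has 1 G/C, need ≥2 ✗; GC 13/21 = 61.9%, outside 36.7–58.7% ✗; length 21 ✓; Tm = 64.9 + 41·(13 − 16.4)/21 = 58.3°C ✓ — fails.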